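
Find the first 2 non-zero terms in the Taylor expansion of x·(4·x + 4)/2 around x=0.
2·x^2 + 2·x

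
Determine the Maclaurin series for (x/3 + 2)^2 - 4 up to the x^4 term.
x^2/9 + 4·x/3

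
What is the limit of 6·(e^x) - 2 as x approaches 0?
Direct substitution at x = 0 gives 4.

Final answer: 4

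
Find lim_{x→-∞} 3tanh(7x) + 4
Evaluate the dominant behaviour as x → -∞; each term tends to a finite value or vanishes.
Limit = 1.

Final answer: 1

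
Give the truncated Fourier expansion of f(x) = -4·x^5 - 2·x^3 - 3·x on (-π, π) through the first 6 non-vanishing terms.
(-942 - 8·π^4 + 156·π^2)·sin(x) + (-18·π^2 + 30 + 4·π^4)·sin(2·x) + (-8·π^4/3 - 410/81 + 124·π^2/27)·sin(3·x) + (-3·π^2/2 + 33/16 + 2·π^4)·sin(4·x) + (-8·π^4/5 - 822/625 + 12·π^2/25)·sin(5·x) + (-2·π^2/27 + 82/81 + 4·π^4/3)·sin(6·x)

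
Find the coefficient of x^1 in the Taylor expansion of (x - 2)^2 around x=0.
Expand to order 1: (x - 2)^2 = 4 - 4·x + O(x^2).
The coefficient of x^1 is -4.

Final answer: -4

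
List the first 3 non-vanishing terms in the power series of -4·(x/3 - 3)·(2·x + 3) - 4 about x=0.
-8·x^2/3 + 20·x + 32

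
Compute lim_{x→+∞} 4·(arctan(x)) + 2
Evaluate the dominant behaviour as x → +∞; each term tends to a finite value or vanishes.
Limit = 2 + 2·π.

Final answer: 2 + 2·π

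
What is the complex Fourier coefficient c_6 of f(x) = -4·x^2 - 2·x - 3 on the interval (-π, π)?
Compute the real Fourier coefficients first: a_6 = -4/9, b_6 = 2/3.
Then c_6 = (a_6 − i·b_6)/2 = -2/9 - i/3.

Final answer: -2/9 - i/3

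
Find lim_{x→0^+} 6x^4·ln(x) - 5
The product is a 0·∞ indeterminate form at x → 0⁺.
Rewrite the product as 6·ln(x) / x^(-4) and apply L'Hôpital, or use the standard hierarchy x^(-4) ≫ |ln x| as x → 0⁺.
The indeterminate product → 0, so the limit = -5.

Final answer: -5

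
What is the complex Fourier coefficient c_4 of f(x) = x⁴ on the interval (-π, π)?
Compute the real Fourier coefficients first: a_4 = -3/16 + π^2/2, b_4 = 0.
Then c_4 = (a_4 − i·b_4)/2 = -3/32 + π^2/4.

Final answer: -3/32 + π^2/4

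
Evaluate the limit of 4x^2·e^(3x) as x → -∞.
This is a 0·∞ indeterminate form at x → -∞.
Rewrite the product as 4x^2 / e^(-3x) (an ∞/∞ form) and apply L'Hôpital, or use the standard hierarchy e^(3|x|) ≫ |x^2| as x → -∞.
The indeterminate product → 0, so the limit = 0.

Final answer: 0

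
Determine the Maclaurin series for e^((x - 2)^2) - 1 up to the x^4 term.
115·x^4·e^(4)/6 - 44·x^3·e^(4)/3 + 9·x^2·e^(4) - 4·x·e^(4) - 1 + e^(4)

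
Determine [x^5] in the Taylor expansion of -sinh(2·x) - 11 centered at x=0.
Expand to order 5: -sinh(2·x) - 11 = -4·x^5/15 - 4·x^3/3 - 2·x - 11 + O(x^6).
The coefficient of x^5 is -4/15.

Final answer: -4/15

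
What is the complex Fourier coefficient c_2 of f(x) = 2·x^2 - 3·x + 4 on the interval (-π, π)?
Compute the real Fourier coefficients first: a_2 = 2, b_2 = 3.
Then c_2 = (a_2 − i·b_2)/2 = 1 - 3·i/2.

Final answer: 1 - 3·i/2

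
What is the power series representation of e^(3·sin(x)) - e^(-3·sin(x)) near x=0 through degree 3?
8·x^3 + 6·x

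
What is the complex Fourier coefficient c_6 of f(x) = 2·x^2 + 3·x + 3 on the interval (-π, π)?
Compute the real Fourier coefficients first: a_6 = 2/9, b_6 = -1.
Then c_6 = (a_6 − i·b_6)/2 = 1/9 + i/2.

Final answer: 1/9 + i/2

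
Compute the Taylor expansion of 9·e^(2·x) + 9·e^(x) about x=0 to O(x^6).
99·x^5/40 + 51·x^4/8 + 27·x^3/2 + 45·x^2/2 + 27·x + 18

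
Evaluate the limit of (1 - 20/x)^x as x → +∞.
As x → +∞: this is the defining limit (1 - 20/x)^x → e^(-20).
Limit = e^(-20).

Final answer: e^(-20)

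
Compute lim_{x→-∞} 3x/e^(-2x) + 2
The quotient is an ∞/∞ indeterminate form as x → -∞.
Compare growth rates of the dominant terms (exponentials ≫ polynomials ≫ logarithms), or apply L'Hôpital's rule; the quotient → 0.
Adding the constant: 0 + 2 = 2. Limit = 2.

Final answer: 2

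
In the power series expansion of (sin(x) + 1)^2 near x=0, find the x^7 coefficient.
Expand to order 7: (sin(x) + 1)^2 = -x^7/2520 + 2·x^6/45 + x^5/60 - x^4/3 - x^3/3 + x^2 + 2·x + 1 + O(x^8).
The coefficient of x^7 is -1/2520.

Final answer: -1/2520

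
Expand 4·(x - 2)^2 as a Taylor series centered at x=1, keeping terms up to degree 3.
4 - 8·(x - 1) + 4·(x - 1)^2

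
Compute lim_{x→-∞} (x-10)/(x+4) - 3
Evaluate the dominant behaviour as x → -∞; each term tends to a finite value or vanishes.
Limit = -2.

Final answer: -2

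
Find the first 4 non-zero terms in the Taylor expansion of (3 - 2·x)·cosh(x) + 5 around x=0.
-x^3 + 3·x^2/2 - 2·x + 8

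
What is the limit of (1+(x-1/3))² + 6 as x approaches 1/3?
Direct substitution at x = 1/3 gives 7.

Final answer: 7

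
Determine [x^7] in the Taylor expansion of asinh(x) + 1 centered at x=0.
Expand to order 7: asinh(x) + 1 = -5·x^7/112 + 3·x^5/40 - x^3/6 + x + 1 + O(x^8).
The coefficient of x^7 is -5/112.

Final answer: -5/112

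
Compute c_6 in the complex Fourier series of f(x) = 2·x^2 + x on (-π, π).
Compute the real Fourier coefficients first: a_6 = 2/9, b_6 = -1/3.
Then c_6 = (a_6 − i·b_6)/2 = 1/9 + i/6.

Final answer: 1/9 + i/6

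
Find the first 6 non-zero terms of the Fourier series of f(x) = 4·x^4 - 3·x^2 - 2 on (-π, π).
(204 - 32·π^2)·cos(x) + (-15 + 8·π^2)·cos(2·x) + (100/27 - 32·π^2/9)·cos(3·x) + (-3/2 + 2·π^2)·cos(4·x) + (492/625 - 32·π^2/25)·cos(5·x) - π^2 - 2 + 4·π^4/5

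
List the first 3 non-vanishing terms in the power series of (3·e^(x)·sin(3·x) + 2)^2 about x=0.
117·x^2 + 36·x + 4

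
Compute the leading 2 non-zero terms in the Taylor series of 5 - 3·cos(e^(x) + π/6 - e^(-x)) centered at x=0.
3·x - 3·√(3)/2 + 5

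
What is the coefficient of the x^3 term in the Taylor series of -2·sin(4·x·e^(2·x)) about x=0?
Expand to order 3: -2·sin(4·x·e^(2·x)) = 16·x^3/3 - 16·x^2 - 8·x + O(x^4).
The coefficient of x^3 is 16/3.

Final answer: 16/3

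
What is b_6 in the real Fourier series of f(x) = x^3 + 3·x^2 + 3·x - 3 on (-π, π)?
b_6 = (1/π) ∫_{-π}^{π} f(x)·sin(6x) dx.
Evaluate the integral (use parity and integration by parts as needed): b_6 = -π^2/3 - 17/18.

Final answer: -π^2/3 - 17/18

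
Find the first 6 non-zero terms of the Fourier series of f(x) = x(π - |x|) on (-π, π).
8·sin(x)/π + 8·sin(3·x)/(27·π) + 8·sin(5·x)/(125·π) + 8·sin(7·x)/(343·π) + 8·sin(9·x)/(729·π) + 8·sin(11·x)/(1331·π)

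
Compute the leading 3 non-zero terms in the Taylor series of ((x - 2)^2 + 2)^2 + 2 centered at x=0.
28·x^2 - 48·x + 38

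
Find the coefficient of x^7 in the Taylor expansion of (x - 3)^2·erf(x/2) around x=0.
Expand to order 7: (x - 3)^2·erf(x/2) = 13·x^7/(4480·√(π)) - 3·x^6/(80·√(π)) - 13·x^5/(480·√(π)) + x^4/(2·√(π)) + x^3/(4·√(π)) - 6·x^2/√(π) + 9·x/√(π) + O(x^8).
The coefficient of x^7 is 13/(4480·√(π)).

Final answer: 13/(4480·√(π))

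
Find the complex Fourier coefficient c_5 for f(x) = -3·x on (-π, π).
Compute the real Fourier coefficients first: a_5 = 0, b_5 = -6/5.
Then c_5 = (a_5 − i·b_5)/2 = 3·i/5.

Final answer: 3·i/5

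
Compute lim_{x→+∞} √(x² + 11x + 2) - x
This is an ∞ − ∞ indeterminate form.
Multiply and divide by the conjugate √(x²+11x + 2) + x; the x² terms cancel, leaving (11x + 2)/(√(x²+11x + 2)+x) → 11/2.
Limit = 11/2.

Final answer: 11/2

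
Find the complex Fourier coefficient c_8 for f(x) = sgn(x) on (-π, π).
Compute the real Fourier coefficients first: a_8 = 0, b_8 = 0.
Then c_8 = (a_8 − i·b_8)/2 = 0.

Final answer: 0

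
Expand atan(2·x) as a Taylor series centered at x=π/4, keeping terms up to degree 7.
atan(π/2) + 8·(x - π/4)/(4 + π^2) - 32·π·(x - π/4)^2/(16 + 8·π^2 + π^4) + (-512 + 384·π^2)·(x - π/4)^3/(192 + 144·π^2 + 3·π^6 + 36·π^4) + (-512·π^3 + 2048·π)·(x - π/4)^4/(256 + 256·π^2 + 96·π^4 + π^8 + 16·π^6) + (-81920·π^2 + 32768 + 10240·π^4)·(x - π/4)^5/(5120 + 6400·π^2 + 3200·π^4 + 5·π^10 + 800·π^6 + 100·π^8) + (-24576·π^5 - 393216·π + 327680·π^3)·(x - π/4)^6/(12288 + 18432·π^2 + 11520·π^4 + 3·π^12 + 3840·π^6 + 72·π^10 + 720·π^8) + (-4587520·π^4 - 2097152 + 11010048·π^2 + 229376·π^6)·(x - π/4)^7/(114688 + 200704·π^2 + 150528·π^4 + 62720·π^6 + 7·π^14 + 15680·π^8 + 196·π^12 + 2352·π^10)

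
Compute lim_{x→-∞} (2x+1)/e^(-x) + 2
The quotient is an ∞/∞ indeterminate form as x → -∞.
Compare growth rates of the dominant terms (exponentials ≫ polynomials ≫ logarithms), or apply L'Hôpital's rule; the quotient → 0.
Adding the constant: 0 + 2 = 2. Limit = 2.

Final answer: 2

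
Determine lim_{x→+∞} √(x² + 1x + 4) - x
As x → +∞: multiply by the conjugate to get (1x+4)/(√(x²+1x+4)+x); the denominator ~ 2x, so the limit is 1/2.
Limit = 1/2.

Final answer: 1/2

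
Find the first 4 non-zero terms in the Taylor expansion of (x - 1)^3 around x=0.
x^3 - 3·x^2 + 3·x - 1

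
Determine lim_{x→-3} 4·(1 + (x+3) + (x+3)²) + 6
Direct substitution at x = -3 gives 10.

Final answer: 10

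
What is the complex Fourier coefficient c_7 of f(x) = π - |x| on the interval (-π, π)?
Compute the real Fourier coefficients first: a_7 = 4/(49·π), b_7 = 0.
Then c_7 = (a_7 − i·b_7)/2 = 2/(49·π).

Final answer: 2/(49·π)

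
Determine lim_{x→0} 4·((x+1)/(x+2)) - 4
Direct substitution at x = 0 gives -2.

Final answer: -2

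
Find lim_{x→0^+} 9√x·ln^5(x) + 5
The product is a 0·∞ indeterminate form at x → 0⁺.
Rewrite the product as 9·ln^5(x) / x^(-1/2) and apply L'Hôpital, or use the standard hierarchy x^(-1/2) ≫ |ln x|^5 as x → 0⁺.
The indeterminate product → 0, so the limit = 5.

Final answer: 5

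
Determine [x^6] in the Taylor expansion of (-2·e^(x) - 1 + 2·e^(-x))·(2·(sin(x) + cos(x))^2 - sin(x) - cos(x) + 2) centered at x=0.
Expand to order 6: (-2·e^(x) - 1 + 2·e^(-x))·(2·(sin(x) + cos(x))^2 - sin(x) - cos(x) + 2) = -77·x^6/144 - 19·x^5/24 + 193·x^4/24 - 3·x^3/2 - 25·x^2/2 - 15·x - 3 + O(x^7).
The coefficient of x^6 is -77/144.

Final answer: -77/144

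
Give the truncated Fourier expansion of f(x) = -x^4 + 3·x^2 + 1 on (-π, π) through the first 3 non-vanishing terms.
(-60 + 8·π^2)·cos(x) + (6 - 2·π^2)·cos(2·x) - π^4/5 + 1 + π^2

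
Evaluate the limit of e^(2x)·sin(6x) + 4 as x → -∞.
Evaluate the dominant behaviour as x → -∞; each term tends to a finite value or vanishes.
Limit = 4.

Final answer: 4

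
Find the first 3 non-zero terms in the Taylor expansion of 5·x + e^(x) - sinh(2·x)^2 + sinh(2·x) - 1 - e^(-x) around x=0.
-4·x^2 + 9·x - 1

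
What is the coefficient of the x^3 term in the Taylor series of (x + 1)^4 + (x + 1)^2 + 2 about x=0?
Expand to order 3: (x + 1)^4 + (x + 1)^2 + 2 = 4·x^3 + 7·x^2 + 6·x + 4 + O(x^4).
The coefficient of x^3 is 4.

Final answer: 4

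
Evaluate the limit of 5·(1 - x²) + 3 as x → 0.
Direct substitution at x = 0 gives 8.

Final answer: 8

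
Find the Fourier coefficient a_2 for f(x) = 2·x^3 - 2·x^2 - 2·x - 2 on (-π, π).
a_2 = (1/π) ∫_{-π}^{π} f(x)·cos(2x) dx.
Evaluate the integral (use parity and integration by parts as needed): a_2 = -2.

Final answer: -2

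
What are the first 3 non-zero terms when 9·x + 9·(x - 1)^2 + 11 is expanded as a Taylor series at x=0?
9·x^2 - 9·x + 20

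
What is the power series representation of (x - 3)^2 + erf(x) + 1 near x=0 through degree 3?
-2·x^3/(3·√(π)) + x^2 + x·(-6 + 2/√(π)) + 10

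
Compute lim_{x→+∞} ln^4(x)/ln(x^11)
This is an ∞/∞ indeterminate form as x → +∞.
Write ln(x^11) = 11·ln(x), reducing the quotient to ln^3(x)/11 → ∞.
Limit = ∞.

Final answer: ∞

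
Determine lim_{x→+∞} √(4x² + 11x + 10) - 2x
As x → +∞: multiply by the conjugate to get (11x+10)/(√(4x²+11x+10)+2x); the denominator ~ 4x, so the limit is 11/4.
Limit = 11/4.

Final answer: 11/4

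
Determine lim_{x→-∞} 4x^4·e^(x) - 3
The product is a 0·∞ indeterminate form at x → -∞.
Rewrite the product as 4x^4 / e^(-x) (an ∞/∞ form) and apply L'Hôpital, or use the standard hierarchy e^(|x|) ≫ |x^4| as x → -∞.
The indeterminate product → 0, so the limit = -3.

Final answer: -3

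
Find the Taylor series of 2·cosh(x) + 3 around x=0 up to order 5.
x^4/12 + x^2 + 5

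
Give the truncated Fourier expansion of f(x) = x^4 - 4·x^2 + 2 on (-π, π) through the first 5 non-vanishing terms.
(64 - 8·π^2)·cos(x) + (-7 + 2·π^2)·cos(2·x) + (64/27 - 8·π^2/9)·cos(3·x) + (-19/16 + π^2/2)·cos(4·x) - 4·π^2/3 + 2 + π^4/5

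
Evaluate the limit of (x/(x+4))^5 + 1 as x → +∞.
As x → +∞: x/(x+4) = 1/(1 + 4/x) → 1, and the 5th power of a limit-1 base also → 1; with the additive constant, 1 + 1 = 2.
Limit = 2.

Final answer: 2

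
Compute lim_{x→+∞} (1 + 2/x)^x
As x → +∞: this is the defining limit (1 + 2/x)^x → e^2.
Limit = e^(2).

Final answer: e^(2)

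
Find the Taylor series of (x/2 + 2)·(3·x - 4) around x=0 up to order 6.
3·x^2/2 + 4·x - 8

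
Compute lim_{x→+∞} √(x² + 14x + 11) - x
As x → +∞: multiply by the conjugate to get (14x+11)/(√(x²+14x+11)+x); the denominator ~ 2x, so the limit is 14/2 = 7.
Limit = 7.

Final answer: 7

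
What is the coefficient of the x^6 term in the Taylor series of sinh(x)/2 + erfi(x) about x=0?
Expand to order 6: sinh(x)/2 + erfi(x) = x^5·(1/240 + 1/(5·√(π))) + x^3·(1/12 + 2/(3·√(π))) + x·(1/2 + 2/√(π)) + O(x^7).
The coefficient of x^6 is 0.

Final answer: 0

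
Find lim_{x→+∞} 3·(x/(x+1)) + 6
Evaluate the dominant behaviour as x → +∞; each term tends to a finite value or vanishes.
Limit = 9.

Final answer: 9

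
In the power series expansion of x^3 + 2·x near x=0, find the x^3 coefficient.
Expand to order 3: x^3 + 2·x = x^3 + 2·x + O(x^4).
The coefficient of x^3 is 1.

Final answer: 1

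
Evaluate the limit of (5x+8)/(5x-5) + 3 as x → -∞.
Evaluate the dominant behaviour as x → -∞; each term tends to a finite value or vanishes.
Limit = 4.

Final answer: 4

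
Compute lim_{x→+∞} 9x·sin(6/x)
As x → +∞: let u = 6/x → 0⁺; then 9·x·sin(6/x) = 9·6·sin(u)/u → 9·6·1 = 54.
Limit = 54.

Final answer: 54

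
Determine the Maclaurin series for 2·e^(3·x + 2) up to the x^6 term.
81·x^6·e^(2)/40 + 81·x^5·e^(2)/20 + 27·x^4·e^(2)/4 + 9·x^3·e^(2) + 9·x^2·e^(2) + 6·x·e^(2) + 2·e^(2)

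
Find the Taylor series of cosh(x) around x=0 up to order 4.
x^4/24 + x^2/2 + 1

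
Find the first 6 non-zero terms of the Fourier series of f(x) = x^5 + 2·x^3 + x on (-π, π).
(-36·π^2 + 2·π^4 + 218)·sin(x) + (-π^4 - 11/2 + 3·π^2)·sin(2·x) + (-4·π^2/27 + 62/81 + 2·π^4/3)·sin(3·x) + (-π^4/2 - 3·π^2/8 - 23/64)·sin(4·x) + (178/625 + 12·π^2/25 + 2·π^4/5)·sin(5·x) + (-π^4/3 - 13·π^2/27 - 41/162)·sin(6·x)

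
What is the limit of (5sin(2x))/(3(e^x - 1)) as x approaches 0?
Both numerator and denominator → 0 as x → 0; this is a 0/0 indeterminate form.
Expand each to leading order near x = 0: numerator ~ 10·x, denominator ~ 3·x.
The limit of the ratio is 10/3.

Final answer: 10/3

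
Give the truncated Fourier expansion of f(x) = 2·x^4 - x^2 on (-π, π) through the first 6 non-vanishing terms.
(100 - 16·π^2)·cos(x) + (-7 + 4·π^2)·cos(2·x) + (44/27 - 16·π^2/9)·cos(3·x) + (-5/8 + π^2)·cos(4·x) + (196/625 - 16·π^2/25)·cos(5·x) - π^2/3 + 2·π^4/5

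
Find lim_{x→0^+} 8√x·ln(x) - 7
The product is a 0·∞ indeterminate form at x → 0⁺.
Rewrite the product as 8·ln(x) / x^(-1/2) and apply L'Hôpital, or use the standard hierarchy x^(-1/2) ≫ |ln x| as x → 0⁺.
The indeterminate product → 0, so the limit = -7.

Final answer: -7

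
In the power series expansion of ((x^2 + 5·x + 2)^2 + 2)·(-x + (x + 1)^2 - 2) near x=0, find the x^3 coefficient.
Expand to order 3: ((x^2 + 5·x + 2)^2 + 2)·(-x + (x + 1)^2 - 2) = 39·x^3 - 3·x^2 - 14·x - 6 + O(x^4).
The coefficient of x^3 is 39.

Final answer: 39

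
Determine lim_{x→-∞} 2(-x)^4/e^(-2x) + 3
The quotient is an ∞/∞ indeterminate form as x → -∞.
Compare growth rates of the dominant terms (exponentials ≫ polynomials ≫ logarithms), or apply L'Hôpital's rule; the quotient → 0.
Adding the constant: 0 + 3 = 3. Limit = 3.

Final answer: 3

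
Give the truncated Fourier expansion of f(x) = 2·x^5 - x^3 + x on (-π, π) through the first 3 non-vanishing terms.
(-82·π^2 + 4·π^4 + 494)·sin(x) + (-2·π^4 - 35/2 + 11·π^2)·sin(2·x) + (-98·π^2/27 + 250/81 + 4·π^4/3)·sin(3·x)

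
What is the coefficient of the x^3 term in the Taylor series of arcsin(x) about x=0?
Expand to order 3: arcsin(x) = x^3/6 + x + O(x^4).
The coefficient of x^3 is 1/6.

Final answer: 1/6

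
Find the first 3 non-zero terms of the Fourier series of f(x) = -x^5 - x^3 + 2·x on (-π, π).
(-224 - 2·π^4 + 38·π^2)·sin(x) + (-4·π^2 + 4 + π^4)·sin(2·x) + (-2·π^4/3 + 64/81 + 22·π^2/27)·sin(3·x)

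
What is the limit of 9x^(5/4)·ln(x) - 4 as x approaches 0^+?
The product is a 0·∞ indeterminate form at x → 0⁺.
Rewrite the product as 9·ln(x) / x^(-5/4) and apply L'Hôpital, or use the standard hierarchy x^(-5/4) ≫ |ln x| as x → 0⁺.
The indeterminate product → 0, so the limit = -4.

Final answer: -4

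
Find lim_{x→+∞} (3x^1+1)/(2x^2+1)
This is an ∞/∞ indeterminate form as x → +∞.
Divide numerator and denominator by x^2 and let the lower-order terms vanish; the numerator's degree 1 is below the denominator's degree 2, so the quotient → 0.
Limit = 0.

Final answer: 0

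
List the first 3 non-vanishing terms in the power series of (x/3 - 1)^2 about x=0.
x^2/9 - 2·x/3 + 1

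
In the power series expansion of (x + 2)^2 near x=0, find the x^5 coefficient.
Expand to order 5: (x + 2)^2 = x^2 + 4·x + 4 + O(x^6).
The coefficient of x^5 is 0.

Final answer: 0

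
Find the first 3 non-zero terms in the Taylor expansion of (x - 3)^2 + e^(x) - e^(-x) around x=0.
x^2 - 4·x + 9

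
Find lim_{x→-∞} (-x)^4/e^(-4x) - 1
The quotient is an ∞/∞ indeterminate form as x → -∞.
Compare growth rates of the dominant terms (exponentials ≫ polynomials ≫ logarithms), or apply L'Hôpital's rule; the quotient → 0.
Adding the constant: 0 - 1 = -1. Limit = -1.

Final answer: -1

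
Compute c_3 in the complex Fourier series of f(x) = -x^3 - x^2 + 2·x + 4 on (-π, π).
Compute the real Fourier coefficients first: a_3 = 4/9, b_3 = 16/9 - 2·π^2/3.
Then c_3 = (a_3 − i·b_3)/2 = 2/9 - 8·i/9 + i·π^2/3.

Final answer: 2/9 - 8·i/9 + i·π^2/3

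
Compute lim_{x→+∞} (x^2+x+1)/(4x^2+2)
This is an ∞/∞ indeterminate form as x → +∞.
Divide numerator and denominator by x^2 and let the lower-order terms vanish; the leading terms give 1/4.
Limit = 1/4.

Final answer: 1/4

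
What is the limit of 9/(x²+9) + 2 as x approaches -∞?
Evaluate the dominant behaviour as x → -∞; each term tends to a finite value or vanishes.
Limit = 2.

Final answer: 2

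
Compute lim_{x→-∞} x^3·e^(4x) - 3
The product is a 0·∞ indeterminate form at x → -∞.
Rewrite the product as x^3 / e^(-4x) (an ∞/∞ form) and apply L'Hôpital, or use the standard hierarchy e^(4|x|) ≫ |x^3| as x → -∞.
The indeterminate product → 0, so the limit = -3.

Final answer: -3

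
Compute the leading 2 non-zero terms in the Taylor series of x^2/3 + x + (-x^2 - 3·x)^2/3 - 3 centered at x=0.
x - 3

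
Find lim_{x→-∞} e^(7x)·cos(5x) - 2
Evaluate the dominant behaviour as x → -∞; each term tends to a finite value or vanishes.
Limit = -2.

Final answer: -2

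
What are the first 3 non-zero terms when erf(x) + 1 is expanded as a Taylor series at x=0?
-2·x^3/(3·√(π)) + 2·x/√(π) + 1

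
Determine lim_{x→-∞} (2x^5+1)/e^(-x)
This is an ∞/∞ indeterminate form as x → -∞.
Compare growth rates of the dominant terms (exponentials ≫ polynomials ≫ logarithms), or apply L'Hôpital's rule; the quotient → 0.
Limit = 0.

Final answer: 0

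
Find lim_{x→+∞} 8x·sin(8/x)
As x → +∞: let u = 8/x → 0⁺; then 8·x·sin(8/x) = 8·8·sin(u)/u → 8·8·1 = 64.
Limit = 64.

Final answer: 64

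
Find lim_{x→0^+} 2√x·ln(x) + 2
The product is a 0·∞ indeterminate form at x → 0⁺.
Rewrite the product as 2·ln(x) / x^(-1/2) and apply L'Hôpital, or use the standard hierarchy x^(-1/2) ≫ |ln x| as x → 0⁺.
The indeterminate product → 0, so the limit = 2.

Final answer: 2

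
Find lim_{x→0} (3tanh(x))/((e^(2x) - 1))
Both numerator and denominator → 0 as x → 0; this is a 0/0 indeterminate form.
Expand each to leading order near x = 0: numerator ~ 3·x, denominator ~ 2·x.
The limit of the ratio is 3/2.

Final answer: 3/2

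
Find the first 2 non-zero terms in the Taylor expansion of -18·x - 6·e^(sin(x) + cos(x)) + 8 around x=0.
x·(-18 - 6·e) - 6·e + 8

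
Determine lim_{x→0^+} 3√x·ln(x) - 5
The product is a 0·∞ indeterminate form at x → 0⁺.
Rewrite the product as 3·ln(x) / x^(-1/2) and apply L'Hôpital, or use the standard hierarchy x^(-1/2) ≫ |ln x| as x → 0⁺.
The indeterminate product → 0, so the limit = -5.

Final answer: -5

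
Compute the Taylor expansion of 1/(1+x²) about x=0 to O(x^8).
-x^6 + x^4 - x^2 + 1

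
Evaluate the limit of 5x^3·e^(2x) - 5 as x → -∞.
The product is a 0·∞ indeterminate form at x → -∞.
Rewrite the product as 5x^3 / e^(-2x) (an ∞/∞ form) and apply L'Hôpital, or use the standard hierarchy e^(2|x|) ≫ |x^3| as x → -∞.
The indeterminate product → 0, so the limit = -5.

Final answer: -5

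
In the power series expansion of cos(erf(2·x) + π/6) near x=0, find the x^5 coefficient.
Expand to order 5: cos(erf(2·x) + π/6) = x^5·(-64/(3·π^(3/2)) - 16/(5·√(π)) - 64/(15·π^(5/2))) + x^4·(16·√(3)/(3·π^2) + 32·√(3)/(3·π)) + x^3·(16/(3·π^(3/2)) + 8/(3·√(π))) - 4·√(3)·x^2/π - 2·x/√(π) + √(3)/2 + O(x^6).
The coefficient of x^5 is -64/(3·π^(3/2)) - 16/(5·√(π)) - 64/(15·π^(5/2)).

Final answer: -64/(3·π^(3/2)) - 16/(5·√(π)) - 64/(15·π^(5/2))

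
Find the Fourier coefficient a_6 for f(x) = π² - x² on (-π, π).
a_6 = (1/π) ∫_{-π}^{π} f(x)·cos(6x) dx.
Evaluate the integral (use parity and integration by parts as needed): a_6 = -1/9.

Final answer: -1/9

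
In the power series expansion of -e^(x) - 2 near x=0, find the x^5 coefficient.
Expand to order 5: -e^(x) - 2 = -x^5/120 - x^4/24 - x^3/6 - x^2/2 - x - 3 + O(x^6).
The coefficient of x^5 is -1/120.

Final answer: -1/120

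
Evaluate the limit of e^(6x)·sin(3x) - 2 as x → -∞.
Evaluate the dominant behaviour as x → -∞; each term tends to a finite value or vanishes.
Limit = -2.

Final answer: -2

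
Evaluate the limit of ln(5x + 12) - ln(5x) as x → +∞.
This is an ∞ − ∞ indeterminate form.
Combine the logarithms: ln(5x+12) − ln(5x) = ln((5x+12)/(5x)) = ln(1 + 12/(5x)) → ln(1) = 0.
Limit = 0.

Final answer: 0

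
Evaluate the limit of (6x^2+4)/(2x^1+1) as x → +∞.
This is an ∞/∞ indeterminate form as x → +∞.
Divide numerator and denominator by x^2 and let the lower-order terms vanish; the numerator's degree 2 exceeds the denominator's degree 1, so the quotient diverges.
Limit = ∞.

Final answer: ∞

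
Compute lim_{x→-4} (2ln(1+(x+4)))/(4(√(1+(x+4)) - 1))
Both numerator and denominator → 0 as x → -4; this is a 0/0 indeterminate form.
Expand each to leading order near x = -4: numerator ~ 2·(x + 4), denominator ~ 2·(x + 4).
The limit of the ratio is 1.

Final answer: 1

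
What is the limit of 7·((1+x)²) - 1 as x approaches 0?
Direct substitution at x = 0 gives 6.

Final answer: 6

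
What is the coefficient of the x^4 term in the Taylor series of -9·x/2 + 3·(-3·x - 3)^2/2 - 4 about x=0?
Expand to order 4: -9·x/2 + 3·(-3·x - 3)^2/2 - 4 = 27·x^2/2 + 45·x/2 + 19/2 + O(x^5).
The coefficient of x^4 is 0.

Final answer: 0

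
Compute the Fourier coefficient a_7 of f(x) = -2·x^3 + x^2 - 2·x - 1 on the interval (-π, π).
a_7 = (1/π) ∫_{-π}^{π} f(x)·cos(7x) dx.
Evaluate the integral (use parity and integration by parts as needed): a_7 = -4/49.

Final answer: -4/49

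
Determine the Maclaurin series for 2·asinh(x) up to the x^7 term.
-5·x^7/56 + 3·x^5/20 - x^3/3 + 2·x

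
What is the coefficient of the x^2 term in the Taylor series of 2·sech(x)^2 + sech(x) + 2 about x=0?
Expand to order 2: 2·sech(x)^2 + sech(x) + 2 = 5 - 5·x^2/2 + O(x^3).
The coefficient of x^2 is -5/2.

Final answer: -5/2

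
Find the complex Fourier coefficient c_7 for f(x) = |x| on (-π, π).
Compute the real Fourier coefficients first: a_7 = -4/(49·π), b_7 = 0.
Then c_7 = (a_7 − i·b_7)/2 = -2/(49·π).

Final answer: -2/(49·π)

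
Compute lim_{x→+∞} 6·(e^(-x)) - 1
Evaluate the dominant behaviour as x → +∞; each term tends to a finite value or vanishes.
Limit = -1.

Final answer: -1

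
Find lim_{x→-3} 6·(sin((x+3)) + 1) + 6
Direct substitution at x = -3 gives 12.

Final answer: 12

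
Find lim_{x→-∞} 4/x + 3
Evaluate the dominant behaviour as x → -∞; each term tends to a finite value or vanishes.
Limit = 3.

Final answer: 3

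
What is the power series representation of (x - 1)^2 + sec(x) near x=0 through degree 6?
61·x^6/720 + 5·x^4/24 + 3·x^2/2 - 2·x + 2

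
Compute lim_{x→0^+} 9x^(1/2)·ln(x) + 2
The product is a 0·∞ indeterminate form at x → 0⁺.
Rewrite the product as 9·ln(x) / x^(-1/2) and apply L'Hôpital, or use the standard hierarchy x^(-1/2) ≫ |ln x| as x → 0⁺.
The indeterminate product → 0, so the limit = 2.

Final answer: 2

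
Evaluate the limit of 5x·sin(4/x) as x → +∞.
As x → +∞: let u = 4/x → 0⁺; then 5·x·sin(4/x) = 5·4·sin(u)/u → 5·4·1 = 20.
Limit = 20.

Final answer: 20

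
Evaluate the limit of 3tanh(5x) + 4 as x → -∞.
Evaluate the dominant behaviour as x → -∞; each term tends to a finite value or vanishes.
Limit = 1.

Final answer: 1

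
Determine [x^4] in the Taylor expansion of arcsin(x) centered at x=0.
Expand to order 4: arcsin(x) = x^3/6 + x + O(x^5).
The coefficient of x^4 is 0.

Final answer: 0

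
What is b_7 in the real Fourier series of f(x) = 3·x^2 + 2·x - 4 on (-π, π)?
b_7 = (1/π) ∫_{-π}^{π} f(x)·sin(7x) dx.
Evaluate the integral (use parity and integration by parts as needed): b_7 = 4/7.

Final answer: 4/7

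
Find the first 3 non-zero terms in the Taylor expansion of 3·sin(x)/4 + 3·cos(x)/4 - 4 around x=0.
-3·x^2/8 + 3·x/4 - 13/4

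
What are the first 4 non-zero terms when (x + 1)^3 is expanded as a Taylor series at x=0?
x^3 + 3·x^2 + 3·x + 1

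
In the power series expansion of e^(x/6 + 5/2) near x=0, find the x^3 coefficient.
Expand to order 3: e^(x/6 + 5/2) = x^3·e^(5/2)/1296 + x^2·e^(5/2)/72 + x·e^(5/2)/6 + e^(5/2) + O(x^4).
The coefficient of x^3 is e^(5/2)/1296.

Final answer: e^(5/2)/1296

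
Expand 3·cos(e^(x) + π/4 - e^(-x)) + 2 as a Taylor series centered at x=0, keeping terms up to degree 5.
23·√(2)·x^5/40 + 3·√(2)·x^3/2 - 3·√(2)·x^2 - 3·√(2)·x + 2 + 3·√(2)/2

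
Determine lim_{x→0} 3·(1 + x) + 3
Direct substitution at x = 0 gives 6.

Final answer: 6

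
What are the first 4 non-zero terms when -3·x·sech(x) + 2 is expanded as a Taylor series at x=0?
-5·x^5/8 + 3·x^3/2 - 3·x + 2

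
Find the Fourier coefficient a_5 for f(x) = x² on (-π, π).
a_5 = (1/π) ∫_{-π}^{π} f(x)·cos(5x) dx.
Evaluate the integral (use parity and integration by parts as needed): a_5 = -4/25.

Final answer: -4/25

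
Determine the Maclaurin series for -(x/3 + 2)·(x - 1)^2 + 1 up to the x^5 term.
-x^3/3 - 4·x^2/3 + 11·x/3 - 1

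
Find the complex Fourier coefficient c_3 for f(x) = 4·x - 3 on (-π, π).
Compute the real Fourier coefficients first: a_3 = 0, b_3 = 8/3.
Then c_3 = (a_3 − i·b_3)/2 = -4·i/3.

Final answer: -4·i/3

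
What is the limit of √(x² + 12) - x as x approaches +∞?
This is an ∞ − ∞ indeterminate form.
Multiply and divide by the conjugate √(x²+12) + x; the x² terms cancel, leaving 12/(√(x²+12)+x) → 0.
Limit = 0.

Final answer: 0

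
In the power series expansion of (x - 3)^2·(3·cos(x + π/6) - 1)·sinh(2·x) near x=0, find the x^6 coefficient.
Expand to order 6: (x - 3)^2·(3·cos(x + π/6) - 1)·sinh(2·x) = x^6·(-29/40 + 57·√(3)/20) + x^5·(79/15 - 151·√(3)/40) + x^4·(-17/2 - 3·√(3)) + x^3·(4 + 15·√(3)/2) + x^2·(-18·√(3) - 15) + x·(-18 + 27·√(3)) + O(x^7).
The coefficient of x^6 is -29/40 + 57·√(3)/20.

Final answer: -29/40 + 57·√(3)/20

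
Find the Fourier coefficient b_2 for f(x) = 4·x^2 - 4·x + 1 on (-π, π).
b_2 = (1/π) ∫_{-π}^{π} f(x)·sin(2x) dx.
Evaluate the integral (use parity and integration by parts as needed): b_2 = 4.

Final answer: 4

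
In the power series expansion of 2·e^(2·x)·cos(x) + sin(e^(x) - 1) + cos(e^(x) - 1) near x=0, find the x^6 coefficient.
-55/144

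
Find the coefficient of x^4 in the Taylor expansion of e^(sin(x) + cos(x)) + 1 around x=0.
Expand to order 4: e^(sin(x) + cos(x)) + 1 = -5·e·x^4/24 - e·x^3/2 + e·x + 1 + e + O(x^5).
The coefficient of x^4 is -5·e/24.

Final answer: -5·e/24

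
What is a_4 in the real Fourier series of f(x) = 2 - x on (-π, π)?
a_4 = (1/π) ∫_{-π}^{π} f(x)·cos(4x) dx.
Evaluate the integral (use parity and integration by parts as needed): a_4 = 0.

Final answer: 0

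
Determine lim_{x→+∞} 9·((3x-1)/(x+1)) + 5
Evaluate the dominant behaviour as x → +∞; each term tends to a finite value or vanishes.
Limit = 32.

Final answer: 32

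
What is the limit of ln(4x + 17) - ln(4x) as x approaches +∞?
This is an ∞ − ∞ indeterminate form.
Combine the logarithms: ln(4x+17) − ln(4x) = ln((4x+17)/(4x)) = ln(1 + 17/(4x)) → ln(1) = 0.
Limit = 0.

Final answer: 0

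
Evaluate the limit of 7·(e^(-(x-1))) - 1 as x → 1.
Direct substitution at x = 1 gives 6.

Final answer: 6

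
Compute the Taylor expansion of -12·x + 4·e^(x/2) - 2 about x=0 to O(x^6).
x^5/960 + x^4/96 + x^3/12 + x^2/2 - 10·x + 2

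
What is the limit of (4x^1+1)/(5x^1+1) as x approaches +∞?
This is an ∞/∞ indeterminate form as x → +∞.
Divide numerator and denominator by x and let the lower-order terms vanish; the leading terms give 4/5.
Limit = 4/5.

Final answer: 4/5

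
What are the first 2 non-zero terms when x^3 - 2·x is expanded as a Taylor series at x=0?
x^3 - 2·x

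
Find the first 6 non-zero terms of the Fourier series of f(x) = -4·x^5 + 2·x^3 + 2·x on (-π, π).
(-980 - 8·π^4 + 164·π^2)·sin(x) + (-22·π^2 + 31 + 4·π^4)·sin(2·x) + (-8·π^4/3 - 284/81 + 196·π^2/27)·sin(3·x) + (-7·π^2/2 + 5/16 + 2·π^4)·sin(4·x) + (-8·π^4/5 + 188/625 + 52·π^2/25)·sin(5·x) + (-38·π^2/27 - 35/81 + 4·π^4/3)·sin(6·x)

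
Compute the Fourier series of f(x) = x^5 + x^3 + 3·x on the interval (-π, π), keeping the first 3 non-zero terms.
(-38·π^2 + 2·π^4 + 234)·sin(x) + (-π^4 - 9 + 4·π^2)·sin(2·x) + (-22·π^2/27 + 206/81 + 2·π^4/3)·sin(3·x)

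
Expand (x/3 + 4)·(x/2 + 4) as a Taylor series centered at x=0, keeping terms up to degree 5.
x^2/6 + 10·x/3 + 16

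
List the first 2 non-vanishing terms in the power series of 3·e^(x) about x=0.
3·x + 3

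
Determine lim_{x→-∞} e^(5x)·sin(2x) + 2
Evaluate the dominant behaviour as x → -∞; each term tends to a finite value or vanishes.
Limit = 2.

Final answer: 2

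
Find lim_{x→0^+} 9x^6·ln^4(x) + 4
The product is a 0·∞ indeterminate form at x → 0⁺.
Rewrite the product as 9·ln^4(x) / x^(-6) and apply L'Hôpital, or use the standard hierarchy x^(-6) ≫ |ln x|^4 as x → 0⁺.
The indeterminate product → 0, so the limit = 4.

Final answer: 4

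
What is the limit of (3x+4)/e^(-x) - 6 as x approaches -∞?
The quotient is an ∞/∞ indeterminate form as x → -∞.
Compare growth rates of the dominant terms (exponentials ≫ polynomials ≫ logarithms), or apply L'Hôpital's rule; the quotient → 0.
Adding the constant: 0 - 6 = -6. Limit = -6.

Final answer: -6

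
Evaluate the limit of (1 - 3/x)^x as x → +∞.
As x → +∞: this is the defining limit (1 - 3/x)^x → e^(-3).
Limit = e^(-3).

Final answer: e^(-3)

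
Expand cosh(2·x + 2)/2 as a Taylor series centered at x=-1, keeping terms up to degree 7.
1/2 + (x + 1)^2 + (x + 1)^4/3 + 2·(x + 1)^6/45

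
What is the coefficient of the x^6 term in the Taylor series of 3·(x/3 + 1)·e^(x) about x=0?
Expand to order 6: 3·(x/3 + 1)·e^(x) = x^6/80 + x^5/15 + 7·x^4/24 + x^3 + 5·x^2/2 + 4·x + 3 + O(x^7).
The coefficient of x^6 is 1/80.

Final answer: 1/80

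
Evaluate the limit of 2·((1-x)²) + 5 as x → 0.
Direct substitution at x = 0 gives 7.

Final answer: 7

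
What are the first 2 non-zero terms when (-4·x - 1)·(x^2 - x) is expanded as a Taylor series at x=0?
3·x^2 + x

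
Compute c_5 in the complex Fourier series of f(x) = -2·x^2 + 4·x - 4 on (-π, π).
Compute the real Fourier coefficients first: a_5 = 8/25, b_5 = 8/5.
Then c_5 = (a_5 − i·b_5)/2 = 4/25 - 4·i/5.

Final answer: 4/25 - 4·i/5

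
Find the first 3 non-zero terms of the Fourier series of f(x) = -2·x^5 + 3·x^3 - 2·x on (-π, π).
(-520 - 4·π^4 + 86·π^2)·sin(x) + (-13·π^2 + 43/2 + 2·π^4)·sin(2·x) + (-4·π^4/3 - 376/81 + 134·π^2/27)·sin(3·x)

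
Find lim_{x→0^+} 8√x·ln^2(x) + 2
The product is a 0·∞ indeterminate form at x → 0⁺.
Rewrite the product as 8·ln^2(x) / x^(-1/2) and apply L'Hôpital, or use the standard hierarchy x^(-1/2) ≫ |ln x|^2 as x → 0⁺.
The indeterminate product → 0, so the limit = 2.

Final answer: 2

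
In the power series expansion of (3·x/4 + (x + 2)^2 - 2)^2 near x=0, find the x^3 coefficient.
Expand to order 3: (3·x/4 + (x + 2)^2 - 2)^2 = 19·x^3/2 + 425·x^2/16 + 19·x + 4 + O(x^4).
The coefficient of x^3 is 19/2.

Final answer: 19/2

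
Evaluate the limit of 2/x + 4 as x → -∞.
Evaluate the dominant behaviour as x → -∞; each term tends to a finite value or vanishes.
Limit = 4.

Final answer: 4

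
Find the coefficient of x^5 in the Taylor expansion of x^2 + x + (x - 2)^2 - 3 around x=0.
Expand to order 5: x^2 + x + (x - 2)^2 - 3 = 2·x^2 - 3·x + 1 + O(x^6).
The coefficient of x^5 is 0.

Final answer: 0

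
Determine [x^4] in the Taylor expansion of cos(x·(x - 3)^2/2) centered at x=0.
Expand to order 4: cos(x·(x - 3)^2/2) = 1323·x^4/128 + 27·x^3/2 - 81·x^2/8 + 1 + O(x^5).
The coefficient of x^4 is 1323/128.

Final answer: 1323/128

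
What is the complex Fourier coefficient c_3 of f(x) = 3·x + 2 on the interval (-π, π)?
Compute the real Fourier coefficients first: a_3 = 0, b_3 = 2.
Then c_3 = (a_3 − i·b_3)/2 = -i.

Final answer: -i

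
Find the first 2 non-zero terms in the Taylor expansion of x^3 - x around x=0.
x^3 - x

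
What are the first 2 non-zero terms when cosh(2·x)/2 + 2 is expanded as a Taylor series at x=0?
x^2 + 5/2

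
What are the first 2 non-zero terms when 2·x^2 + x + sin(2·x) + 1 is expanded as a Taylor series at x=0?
3·x + 1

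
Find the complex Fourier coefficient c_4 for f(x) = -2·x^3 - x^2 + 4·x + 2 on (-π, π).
Compute the real Fourier coefficients first: a_4 = -1/4, b_4 = -19/8 + π^2.
Then c_4 = (a_4 − i·b_4)/2 = -1/8 - i·π^2/2 + 19·i/16.

Final answer: -1/8 - i·π^2/2 + 19·i/16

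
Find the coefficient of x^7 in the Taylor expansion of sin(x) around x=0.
Expand to order 7: sin(x) = -x^7/5040 + x^5/120 - x^3/6 + x + O(x^8).
The coefficient of x^7 is -1/5040.

Final answer: -1/5040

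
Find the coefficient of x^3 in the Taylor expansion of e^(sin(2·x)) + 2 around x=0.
Expand to order 3: e^(sin(2·x)) + 2 = 2·x^2 + 2·x + 3 + O(x^4).
The coefficient of x^3 is 0.

Final answer: 0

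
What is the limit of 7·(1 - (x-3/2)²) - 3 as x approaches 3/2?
Direct substitution at x = 3/2 gives 4.

Final answer: 4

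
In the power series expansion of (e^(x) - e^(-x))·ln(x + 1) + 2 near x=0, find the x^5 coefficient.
-2/3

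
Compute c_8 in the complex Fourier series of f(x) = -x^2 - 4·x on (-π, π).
Compute the real Fourier coefficients first: a_8 = -1/16, b_8 = 1.
Then c_8 = (a_8 − i·b_8)/2 = -1/32 - i/2.

Final answer: -1/32 - i/2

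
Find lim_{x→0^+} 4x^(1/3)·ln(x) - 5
The product is a 0·∞ indeterminate form at x → 0⁺.
Rewrite the product as 4·ln(x) / x^(-1/3) and apply L'Hôpital, or use the standard hierarchy x^(-1/3) ≫ |ln x| as x → 0⁺.
The indeterminate product → 0, so the limit = -5.

Final answer: -5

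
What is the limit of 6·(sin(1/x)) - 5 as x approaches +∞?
Evaluate the dominant behaviour as x → +∞; each term tends to a finite value or vanishes.
Limit = -5.

Final answer: -5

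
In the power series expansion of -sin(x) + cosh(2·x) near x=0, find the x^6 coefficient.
Expand to order 6: -sin(x) + cosh(2·x) = 4·x^6/45 - x^5/120 + 2·x^4/3 + x^3/6 + 2·x^2 - x + 1 + O(x^7).
The coefficient of x^6 is 4/45.

Final answer: 4/45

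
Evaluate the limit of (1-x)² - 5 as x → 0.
Direct substitution at x = 0 gives -4.

Final answer: -4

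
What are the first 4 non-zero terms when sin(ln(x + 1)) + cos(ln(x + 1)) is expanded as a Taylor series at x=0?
2·x^3/3 - x^2 + x + 1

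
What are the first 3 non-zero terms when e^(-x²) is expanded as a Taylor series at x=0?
x^4/2 - x^2 + 1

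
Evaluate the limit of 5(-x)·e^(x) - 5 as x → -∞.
The product is a 0·∞ indeterminate form at x → -∞.
Rewrite the product as 5(-x) / e^(-x) (an ∞/∞ form) and apply L'Hôpital, or use the standard hierarchy e^(|x|) ≫ |(-x)| as x → -∞.
The indeterminate product → 0, so the limit = -5.

Final answer: -5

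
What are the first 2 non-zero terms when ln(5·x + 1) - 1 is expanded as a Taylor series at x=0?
5·x - 1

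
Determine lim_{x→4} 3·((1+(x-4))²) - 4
Direct substitution at x = 4 gives -1.

Final answer: -1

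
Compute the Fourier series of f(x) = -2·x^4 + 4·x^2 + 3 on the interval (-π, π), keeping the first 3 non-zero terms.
(-112 + 16·π^2)·cos(x) + (10 - 4·π^2)·cos(2·x) - 2·π^4/5 + 3 + 4·π^2/3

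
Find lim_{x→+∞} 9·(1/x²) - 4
Evaluate the dominant behaviour as x → +∞; each term tends to a finite value or vanishes.
Limit = -4.

Final answer: -4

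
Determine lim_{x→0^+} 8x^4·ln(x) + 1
The product is a 0·∞ indeterminate form at x → 0⁺.
Rewrite the product as 8·ln(x) / x^(-4) and apply L'Hôpital, or use the standard hierarchy x^(-4) ≫ |ln x| as x → 0⁺.
The indeterminate product → 0, so the limit = 1.

Final answer: 1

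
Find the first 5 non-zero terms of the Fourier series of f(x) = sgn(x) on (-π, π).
4·sin(x)/π + 4·sin(3·x)/(3·π) + 4·sin(5·x)/(5·π) + 4·sin(7·x)/(7·π) + 4·sin(9·x)/(9·π)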